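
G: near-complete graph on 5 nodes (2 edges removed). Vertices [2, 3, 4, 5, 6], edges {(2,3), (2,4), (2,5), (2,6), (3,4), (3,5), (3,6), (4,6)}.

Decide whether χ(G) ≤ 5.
Yes, G is 5-colorable

A valid 5-coloring: color 1: [3]; color 2: [2]; color 3: [5, 6]; color 4: [4].
(χ(G) = 4 ≤ 5.)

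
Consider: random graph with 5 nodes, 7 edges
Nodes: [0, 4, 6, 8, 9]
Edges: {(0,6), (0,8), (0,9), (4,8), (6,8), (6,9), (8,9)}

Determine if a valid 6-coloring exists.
Yes, G is 6-colorable

A valid 6-coloring: color 1: [8]; color 2: [0, 4]; color 3: [6]; color 4: [9].
(χ(G) = 4 ≤ 6.)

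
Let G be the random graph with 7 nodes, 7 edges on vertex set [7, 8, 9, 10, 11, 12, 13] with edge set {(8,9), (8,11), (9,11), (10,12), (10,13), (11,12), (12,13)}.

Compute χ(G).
Clique number ω(G) = 3 (lower bound: χ ≥ ω).
The clique on [10, 12, 13] has size 3, forcing χ ≥ 3, and the coloring below uses 3 colors, so χ(G) = 3.
A valid 3-coloring: color 1: [7, 9, 12]; color 2: [10, 11]; color 3: [8, 13].

χ(G) = 3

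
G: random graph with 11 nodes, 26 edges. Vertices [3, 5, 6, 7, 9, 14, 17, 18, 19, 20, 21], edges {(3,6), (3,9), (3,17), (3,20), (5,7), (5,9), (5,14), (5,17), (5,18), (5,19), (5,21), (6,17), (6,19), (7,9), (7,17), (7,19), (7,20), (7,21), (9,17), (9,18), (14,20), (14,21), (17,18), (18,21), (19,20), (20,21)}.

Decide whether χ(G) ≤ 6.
Yes, G is 6-colorable

A valid 6-coloring: color 1: [5, 6, 20]; color 2: [3, 7, 14, 18]; color 3: [17, 19, 21]; color 4: [9].
(χ(G) = 4 ≤ 6.)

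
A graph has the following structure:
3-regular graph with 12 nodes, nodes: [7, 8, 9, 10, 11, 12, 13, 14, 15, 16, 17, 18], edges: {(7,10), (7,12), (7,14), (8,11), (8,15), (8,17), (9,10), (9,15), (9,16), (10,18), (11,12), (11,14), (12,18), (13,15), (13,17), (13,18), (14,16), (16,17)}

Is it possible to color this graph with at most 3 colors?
A valid 3-coloring: color 1: [10, 12, 14, 15, 17]; color 2: [7, 8, 16, 18]; color 3: [9, 11, 13].
(χ(G) = 3 ≤ 3.)

Yes, G is 3-colorable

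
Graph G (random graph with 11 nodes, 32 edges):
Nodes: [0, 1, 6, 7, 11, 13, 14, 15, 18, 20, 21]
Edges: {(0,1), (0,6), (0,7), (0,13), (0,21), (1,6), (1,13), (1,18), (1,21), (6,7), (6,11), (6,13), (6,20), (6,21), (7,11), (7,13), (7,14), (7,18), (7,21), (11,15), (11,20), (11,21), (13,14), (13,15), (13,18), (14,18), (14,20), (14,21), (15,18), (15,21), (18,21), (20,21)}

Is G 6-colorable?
Yes, G is 6-colorable

A valid 6-coloring: color 1: [13, 21]; color 2: [6, 18]; color 3: [1, 7, 15, 20]; color 4: [0, 11, 14].
(χ(G) = 4 ≤ 6.)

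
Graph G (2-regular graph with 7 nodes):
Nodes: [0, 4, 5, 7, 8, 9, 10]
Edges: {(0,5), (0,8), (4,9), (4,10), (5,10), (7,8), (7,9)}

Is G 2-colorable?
No, G is not 2-colorable

Odd cycle [9, 4, 10, 5, 0, 8, 7] needs 3 colors (χ ≥ 3).
Hence χ(G) ≥ 3 > 2, so no proper 2-coloring exists.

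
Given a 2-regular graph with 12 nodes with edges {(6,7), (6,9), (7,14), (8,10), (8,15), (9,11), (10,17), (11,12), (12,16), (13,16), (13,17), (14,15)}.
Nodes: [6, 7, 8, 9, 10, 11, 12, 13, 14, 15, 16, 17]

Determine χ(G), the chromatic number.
Clique number ω(G) = 2 (lower bound: χ ≥ ω).
The graph is bipartite (no odd cycle), so 2 colors suffice: χ(G) = 2.
A valid 2-coloring: color 1: [7, 9, 10, 12, 13, 15]; color 2: [6, 8, 11, 14, 16, 17].

χ(G) = 2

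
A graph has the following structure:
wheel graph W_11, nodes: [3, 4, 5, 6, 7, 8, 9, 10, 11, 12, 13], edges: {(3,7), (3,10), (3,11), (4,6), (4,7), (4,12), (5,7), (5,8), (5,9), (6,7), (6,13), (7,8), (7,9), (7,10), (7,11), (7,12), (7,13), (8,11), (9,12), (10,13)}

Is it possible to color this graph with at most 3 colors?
A valid 3-coloring: color 1: [7]; color 2: [5, 6, 10, 11, 12]; color 3: [3, 4, 8, 9, 13].
(χ(G) = 3 ≤ 3.)

Yes, G is 3-colorable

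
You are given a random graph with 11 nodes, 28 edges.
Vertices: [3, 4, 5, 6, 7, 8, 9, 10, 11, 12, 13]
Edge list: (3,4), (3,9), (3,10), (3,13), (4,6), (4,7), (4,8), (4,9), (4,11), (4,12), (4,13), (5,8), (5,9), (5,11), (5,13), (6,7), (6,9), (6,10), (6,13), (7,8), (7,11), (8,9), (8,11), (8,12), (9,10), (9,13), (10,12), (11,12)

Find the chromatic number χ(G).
Clique number ω(G) = 4 (lower bound: χ ≥ ω).
The clique on [4, 8, 11, 12] has size 4, forcing χ ≥ 4, and the coloring below uses 4 colors, so χ(G) = 4.
A valid 4-coloring: color 1: [4, 5, 10]; color 2: [9, 11]; color 3: [3, 6, 8]; color 4: [7, 12, 13].

χ(G) = 4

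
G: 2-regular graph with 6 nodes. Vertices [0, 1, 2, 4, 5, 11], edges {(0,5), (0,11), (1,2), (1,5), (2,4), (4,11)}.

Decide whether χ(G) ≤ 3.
A valid 3-coloring: color 1: [0, 1, 4]; color 2: [2, 5, 11].
(χ(G) = 2 ≤ 3.)

Yes, G is 3-colorable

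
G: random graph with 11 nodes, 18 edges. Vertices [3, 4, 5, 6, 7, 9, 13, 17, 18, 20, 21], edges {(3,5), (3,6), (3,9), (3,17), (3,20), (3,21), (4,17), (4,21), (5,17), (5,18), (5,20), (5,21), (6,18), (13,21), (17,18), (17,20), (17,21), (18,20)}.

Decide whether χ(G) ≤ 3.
No, G is not 3-colorable

The clique on vertices [3, 5, 17, 20] has size 4 > 3, so it alone needs 4 colors.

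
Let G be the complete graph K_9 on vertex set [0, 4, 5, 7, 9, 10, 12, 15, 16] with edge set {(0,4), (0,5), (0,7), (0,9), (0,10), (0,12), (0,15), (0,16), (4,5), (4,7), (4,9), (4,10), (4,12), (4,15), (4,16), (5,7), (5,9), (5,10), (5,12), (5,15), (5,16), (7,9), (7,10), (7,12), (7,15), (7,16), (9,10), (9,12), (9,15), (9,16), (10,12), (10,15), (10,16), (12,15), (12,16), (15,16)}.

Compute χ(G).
χ(G) = 9

Clique number ω(G) = 9 (lower bound: χ ≥ ω).
The clique on [0, 4, 5, 7, 9, 10, 12, 15, 16] has size 9, forcing χ ≥ 9, and the coloring below uses 9 colors, so χ(G) = 9.
A valid 9-coloring: color 1: [12]; color 2: [5]; color 3: [4]; color 4: [9]; color 5: [15]; color 6: [7]; color 7: [0]; color 8: [10]; color 9: [16].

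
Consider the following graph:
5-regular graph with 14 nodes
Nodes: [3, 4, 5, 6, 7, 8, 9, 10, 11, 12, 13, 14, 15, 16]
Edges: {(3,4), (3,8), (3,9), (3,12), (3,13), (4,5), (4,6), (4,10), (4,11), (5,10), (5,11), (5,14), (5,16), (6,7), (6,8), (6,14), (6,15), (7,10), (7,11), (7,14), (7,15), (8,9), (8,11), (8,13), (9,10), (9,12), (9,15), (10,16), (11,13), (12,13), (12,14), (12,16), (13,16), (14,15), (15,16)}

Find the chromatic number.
χ(G) = 4

Clique number ω(G) = 4 (lower bound: χ ≥ ω).
The clique on [6, 7, 14, 15] has size 4, forcing χ ≥ 4, and the coloring below uses 4 colors, so χ(G) = 4.
A valid 4-coloring: color 1: [3, 10, 11, 15]; color 2: [5, 6, 9, 13]; color 3: [4, 8, 14, 16]; color 4: [7, 12].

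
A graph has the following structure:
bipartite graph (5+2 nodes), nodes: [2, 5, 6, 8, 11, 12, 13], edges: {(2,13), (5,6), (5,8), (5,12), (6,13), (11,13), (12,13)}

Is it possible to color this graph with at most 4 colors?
Yes, G is 4-colorable

A valid 4-coloring: color 1: [5, 13]; color 2: [2, 6, 8, 11, 12].
(χ(G) = 2 ≤ 4.)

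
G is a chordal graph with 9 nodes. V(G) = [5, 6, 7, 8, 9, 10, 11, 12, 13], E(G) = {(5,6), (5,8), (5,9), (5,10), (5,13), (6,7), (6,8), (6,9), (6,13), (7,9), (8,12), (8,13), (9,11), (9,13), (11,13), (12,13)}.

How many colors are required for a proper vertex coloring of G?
Clique number ω(G) = 4 (lower bound: χ ≥ ω).
The clique on [5, 6, 8, 13] has size 4, forcing χ ≥ 4, and the coloring below uses 4 colors, so χ(G) = 4.
A valid 4-coloring: color 1: [7, 10, 13]; color 2: [5, 11, 12]; color 3: [6]; color 4: [8, 9].

χ(G) = 4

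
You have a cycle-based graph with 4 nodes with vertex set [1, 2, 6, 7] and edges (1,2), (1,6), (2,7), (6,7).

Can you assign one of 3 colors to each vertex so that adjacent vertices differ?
A valid 3-coloring: color 1: [1, 7]; color 2: [2, 6].
(χ(G) = 2 ≤ 3.)

Yes, G is 3-colorable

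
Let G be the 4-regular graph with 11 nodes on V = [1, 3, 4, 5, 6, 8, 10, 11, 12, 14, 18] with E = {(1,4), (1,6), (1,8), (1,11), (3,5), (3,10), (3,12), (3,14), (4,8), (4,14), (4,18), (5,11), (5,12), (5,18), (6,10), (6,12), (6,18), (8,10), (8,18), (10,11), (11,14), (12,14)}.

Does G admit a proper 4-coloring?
A valid 4-coloring: color 1: [1, 10, 12, 18]; color 2: [3, 4, 6, 11]; color 3: [5, 8, 14].
(χ(G) = 3 ≤ 4.)

Yes, G is 4-colorable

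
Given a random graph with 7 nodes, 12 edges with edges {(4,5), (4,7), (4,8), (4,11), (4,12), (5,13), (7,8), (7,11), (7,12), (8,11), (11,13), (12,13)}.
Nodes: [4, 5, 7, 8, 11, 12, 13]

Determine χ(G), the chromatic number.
χ(G) = 4

Clique number ω(G) = 4 (lower bound: χ ≥ ω).
The clique on [4, 7, 8, 11] has size 4, forcing χ ≥ 4, and the coloring below uses 4 colors, so χ(G) = 4.
A valid 4-coloring: color 1: [4, 13]; color 2: [5, 11, 12]; color 3: [7]; color 4: [8].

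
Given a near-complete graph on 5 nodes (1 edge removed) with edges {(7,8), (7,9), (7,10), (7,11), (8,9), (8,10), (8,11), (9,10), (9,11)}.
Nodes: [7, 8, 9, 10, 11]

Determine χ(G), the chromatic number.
χ(G) = 4

Clique number ω(G) = 4 (lower bound: χ ≥ ω).
The clique on [7, 8, 9, 10] has size 4, forcing χ ≥ 4, and the coloring below uses 4 colors, so χ(G) = 4.
A valid 4-coloring: color 1: [9]; color 2: [7]; color 3: [8]; color 4: [10, 11].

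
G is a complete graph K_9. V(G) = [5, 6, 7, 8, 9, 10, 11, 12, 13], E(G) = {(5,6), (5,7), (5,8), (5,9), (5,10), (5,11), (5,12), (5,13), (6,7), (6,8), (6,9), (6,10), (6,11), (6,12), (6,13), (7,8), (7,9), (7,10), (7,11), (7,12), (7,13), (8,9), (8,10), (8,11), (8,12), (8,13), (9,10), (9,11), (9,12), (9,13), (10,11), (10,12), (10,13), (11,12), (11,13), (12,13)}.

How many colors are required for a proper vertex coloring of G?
Clique number ω(G) = 9 (lower bound: χ ≥ ω).
The clique on [5, 6, 7, 8, 9, 10, 11, 12, 13] has size 9, forcing χ ≥ 9, and the coloring below uses 9 colors, so χ(G) = 9.
A valid 9-coloring: color 1: [11]; color 2: [10]; color 3: [12]; color 4: [5]; color 5: [7]; color 6: [9]; color 7: [8]; color 8: [6]; color 9: [13].

χ(G) = 9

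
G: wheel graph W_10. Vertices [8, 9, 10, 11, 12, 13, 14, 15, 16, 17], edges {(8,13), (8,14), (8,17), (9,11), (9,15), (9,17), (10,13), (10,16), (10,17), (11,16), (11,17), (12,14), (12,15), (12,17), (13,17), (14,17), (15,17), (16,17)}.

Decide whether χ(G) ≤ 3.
No, G is not 3-colorable

Odd cycle [14, 8, 13, 10, 16, 11, 9, 15, 12] needs 3 colors (χ ≥ 3).
Vertex 17 is adjacent to every vertex of [8, 9, 10, 11, 12, 13, 14, 15, 16], which already need 3 colors among themselves, so 17 needs a new color (χ ≥ 4).
Hence χ(G) ≥ 4 > 3, so no proper 3-coloring exists.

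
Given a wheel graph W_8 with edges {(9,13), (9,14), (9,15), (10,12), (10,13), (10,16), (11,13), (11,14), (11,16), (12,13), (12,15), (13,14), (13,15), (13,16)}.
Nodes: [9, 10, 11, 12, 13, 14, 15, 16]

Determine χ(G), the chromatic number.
χ(G) = 4

Clique number ω(G) = 3 (lower bound: χ ≥ ω).
Odd cycle [16, 10, 12, 15, 9, 14, 11] needs 3 colors (χ ≥ 3).
Vertex 13 is adjacent to every vertex of [9, 10, 11, 12, 14, 15, 16], which already need 3 colors among themselves, so 13 needs a new color (χ ≥ 4).
The coloring below uses 4 colors, so χ(G) = 4.
A valid 4-coloring: color 1: [13]; color 2: [12, 14, 16]; color 3: [10, 11, 15]; color 4: [9].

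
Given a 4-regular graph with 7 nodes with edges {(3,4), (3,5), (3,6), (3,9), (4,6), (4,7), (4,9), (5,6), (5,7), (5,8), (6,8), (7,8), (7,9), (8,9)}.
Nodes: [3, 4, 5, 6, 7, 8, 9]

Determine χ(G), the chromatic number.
χ(G) = 4

Clique number ω(G) = 3 (lower bound: χ ≥ ω).
Suppose a proper 3-coloring c exists. The clique [3, 4, 6] takes 3 distinct colors; by symmetry let c(3) = 1, c(4) = 2, c(6) = 3.
- Vertex 5: neighbors [3, 6] already have colors [1, 3] ⇒ c(5) = 2.
- Vertex 8: neighbors [5, 6] already have colors [2, 3] ⇒ c(8) = 1.
- Vertex 7: neighbors [8, 4] already have colors [1, 2] ⇒ c(7) = 3.
- Vertex 9: neighbors [3, 4, 7] already have colors [1, 2, 3] — all 3 colors blocked. Contradiction.
The forced assignments end in a contradiction, so G has no proper 3-coloring (χ ≥ 4).
The coloring below uses 4 colors, so χ(G) = 4.
A valid 4-coloring: color 1: [6, 7]; color 2: [3, 8]; color 3: [5, 9]; color 4: [4].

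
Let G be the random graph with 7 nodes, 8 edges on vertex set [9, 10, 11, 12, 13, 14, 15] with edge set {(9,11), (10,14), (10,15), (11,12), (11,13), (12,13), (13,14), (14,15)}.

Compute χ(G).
χ(G) = 3

Clique number ω(G) = 3 (lower bound: χ ≥ ω).
The clique on [10, 14, 15] has size 3, forcing χ ≥ 3, and the coloring below uses 3 colors, so χ(G) = 3.
A valid 3-coloring: color 1: [11, 14]; color 2: [9, 13, 15]; color 3: [10, 12].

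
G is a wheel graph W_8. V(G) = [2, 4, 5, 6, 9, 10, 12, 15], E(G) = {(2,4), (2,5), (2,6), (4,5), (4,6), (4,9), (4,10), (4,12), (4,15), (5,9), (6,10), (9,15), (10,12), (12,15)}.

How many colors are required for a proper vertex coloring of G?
Clique number ω(G) = 3 (lower bound: χ ≥ ω).
Odd cycle [5, 2, 6, 10, 12, 15, 9] needs 3 colors (χ ≥ 3).
Vertex 4 is adjacent to every vertex of [2, 5, 6, 9, 10, 12, 15], which already need 3 colors among themselves, so 4 needs a new color (χ ≥ 4).
The coloring below uses 4 colors, so χ(G) = 4.
A valid 4-coloring: color 1: [4]; color 2: [5, 6, 15]; color 3: [2, 9, 10]; color 4: [12].

χ(G) = 4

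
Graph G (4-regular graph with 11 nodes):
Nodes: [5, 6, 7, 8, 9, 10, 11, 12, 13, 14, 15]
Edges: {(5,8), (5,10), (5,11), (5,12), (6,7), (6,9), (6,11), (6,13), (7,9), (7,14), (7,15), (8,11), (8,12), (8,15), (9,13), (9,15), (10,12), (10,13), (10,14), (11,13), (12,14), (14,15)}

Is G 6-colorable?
A valid 6-coloring: color 1: [6, 8, 10]; color 2: [11, 12, 15]; color 3: [5, 13, 14]; color 4: [7]; color 5: [9].
(χ(G) = 4 ≤ 6.)

Yes, G is 6-colorable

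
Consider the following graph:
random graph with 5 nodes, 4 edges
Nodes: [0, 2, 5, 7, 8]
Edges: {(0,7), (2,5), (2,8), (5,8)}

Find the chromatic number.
Clique number ω(G) = 3 (lower bound: χ ≥ ω).
The clique on [2, 5, 8] has size 3, forcing χ ≥ 3, and the coloring below uses 3 colors, so χ(G) = 3.
A valid 3-coloring: color 1: [5, 7]; color 2: [0, 8]; color 3: [2].

χ(G) = 3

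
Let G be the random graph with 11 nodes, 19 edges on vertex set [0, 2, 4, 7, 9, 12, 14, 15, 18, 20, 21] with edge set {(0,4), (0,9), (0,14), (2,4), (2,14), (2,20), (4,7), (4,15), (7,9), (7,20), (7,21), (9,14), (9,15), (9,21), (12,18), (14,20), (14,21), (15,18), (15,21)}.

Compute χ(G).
χ(G) = 3

Clique number ω(G) = 3 (lower bound: χ ≥ ω).
The clique on [2, 14, 20] has size 3, forcing χ ≥ 3, and the coloring below uses 3 colors, so χ(G) = 3.
A valid 3-coloring: color 1: [7, 12, 14, 15]; color 2: [4, 9, 18, 20]; color 3: [0, 2, 21].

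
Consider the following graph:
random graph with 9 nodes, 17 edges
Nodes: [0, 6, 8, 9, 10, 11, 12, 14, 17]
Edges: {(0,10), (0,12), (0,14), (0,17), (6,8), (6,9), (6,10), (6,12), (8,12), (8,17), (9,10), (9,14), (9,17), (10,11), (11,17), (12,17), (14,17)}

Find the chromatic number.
Clique number ω(G) = 3 (lower bound: χ ≥ ω).
The clique on [0, 12, 17] has size 3, forcing χ ≥ 3, and the coloring below uses 3 colors, so χ(G) = 3.
A valid 3-coloring: color 1: [6, 17]; color 2: [0, 8, 9, 11]; color 3: [10, 12, 14].

χ(G) = 3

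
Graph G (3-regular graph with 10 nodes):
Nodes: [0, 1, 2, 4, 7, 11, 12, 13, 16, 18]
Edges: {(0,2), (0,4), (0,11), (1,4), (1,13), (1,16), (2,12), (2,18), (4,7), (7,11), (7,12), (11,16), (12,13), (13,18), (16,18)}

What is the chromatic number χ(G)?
χ(G) = 3

Clique number ω(G) = 2 (lower bound: χ ≥ ω).
Odd cycle [4, 1, 16, 18, 2, 12, 7] needs 3 colors (χ ≥ 3).
The coloring below uses 3 colors, so χ(G) = 3.
A valid 3-coloring: color 1: [1, 11, 12, 18]; color 2: [2, 4, 13, 16]; color 3: [0, 7].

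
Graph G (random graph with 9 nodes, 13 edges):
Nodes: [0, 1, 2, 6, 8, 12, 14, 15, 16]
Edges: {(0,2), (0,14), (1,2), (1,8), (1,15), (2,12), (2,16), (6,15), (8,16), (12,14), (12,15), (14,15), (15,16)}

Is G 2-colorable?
The clique on vertices [12, 14, 15] has size 3 > 2, so it alone needs 3 colors.

No, G is not 2-colorable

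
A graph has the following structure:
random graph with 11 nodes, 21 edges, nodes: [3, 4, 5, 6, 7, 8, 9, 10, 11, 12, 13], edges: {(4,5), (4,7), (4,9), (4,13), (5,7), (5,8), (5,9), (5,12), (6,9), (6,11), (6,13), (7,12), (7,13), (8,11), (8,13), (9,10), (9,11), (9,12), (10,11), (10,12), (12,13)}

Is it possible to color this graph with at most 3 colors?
No, G is not 3-colorable

Suppose a proper 3-coloring c exists. The clique [4, 5, 7] takes 3 distinct colors; by symmetry let c(4) = 1, c(5) = 2, c(7) = 3.
- Vertex 9: neighbors [4, 5] already have colors [1, 2] ⇒ c(9) = 3.
- Vertex 13: neighbors [4, 7] already have colors [1, 3] ⇒ c(13) = 2.
- Vertex 6: neighbors [13, 9] already have colors [2, 3] ⇒ c(6) = 1.
- Vertex 11: neighbors [6, 9] already have colors [1, 3] ⇒ c(11) = 2.
- Vertex 10: neighbors [11, 9] already have colors [2, 3] ⇒ c(10) = 1.
- Vertex 12: neighbors [10, 5, 7] already have colors [1, 2, 3] — all 3 colors blocked. Contradiction.
The forced assignments end in a contradiction, so G has no proper 3-coloring (χ ≥ 4).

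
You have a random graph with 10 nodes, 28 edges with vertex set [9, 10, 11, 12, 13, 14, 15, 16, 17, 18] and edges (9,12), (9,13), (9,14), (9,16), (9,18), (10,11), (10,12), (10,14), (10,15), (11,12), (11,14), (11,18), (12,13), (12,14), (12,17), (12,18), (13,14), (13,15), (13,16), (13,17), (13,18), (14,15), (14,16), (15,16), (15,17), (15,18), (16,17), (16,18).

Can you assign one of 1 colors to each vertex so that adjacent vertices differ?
No, G is not 1-colorable

The clique on vertices [9, 13, 16, 18] has size 4 > 1, so it alone needs 4 colors.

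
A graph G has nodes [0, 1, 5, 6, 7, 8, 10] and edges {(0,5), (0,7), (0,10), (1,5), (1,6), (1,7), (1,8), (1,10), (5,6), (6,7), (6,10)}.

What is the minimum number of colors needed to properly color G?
χ(G) = 3

Clique number ω(G) = 3 (lower bound: χ ≥ ω).
The clique on [1, 6, 10] has size 3, forcing χ ≥ 3, and the coloring below uses 3 colors, so χ(G) = 3.
A valid 3-coloring: color 1: [0, 1]; color 2: [6, 8]; color 3: [5, 7, 10].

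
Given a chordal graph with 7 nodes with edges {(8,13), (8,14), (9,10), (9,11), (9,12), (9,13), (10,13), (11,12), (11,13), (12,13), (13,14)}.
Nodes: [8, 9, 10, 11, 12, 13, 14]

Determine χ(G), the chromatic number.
Clique number ω(G) = 4 (lower bound: χ ≥ ω).
The clique on [9, 11, 12, 13] has size 4, forcing χ ≥ 4, and the coloring below uses 4 colors, so χ(G) = 4.
A valid 4-coloring: color 1: [13]; color 2: [8, 9]; color 3: [10, 12, 14]; color 4: [11].

χ(G) = 4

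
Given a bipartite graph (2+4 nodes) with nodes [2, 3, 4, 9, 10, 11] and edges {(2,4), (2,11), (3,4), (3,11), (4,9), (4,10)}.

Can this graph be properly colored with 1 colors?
Edge (2,11) forces its endpoints to differ, so 1 color is not enough.

No, G is not 1-colorable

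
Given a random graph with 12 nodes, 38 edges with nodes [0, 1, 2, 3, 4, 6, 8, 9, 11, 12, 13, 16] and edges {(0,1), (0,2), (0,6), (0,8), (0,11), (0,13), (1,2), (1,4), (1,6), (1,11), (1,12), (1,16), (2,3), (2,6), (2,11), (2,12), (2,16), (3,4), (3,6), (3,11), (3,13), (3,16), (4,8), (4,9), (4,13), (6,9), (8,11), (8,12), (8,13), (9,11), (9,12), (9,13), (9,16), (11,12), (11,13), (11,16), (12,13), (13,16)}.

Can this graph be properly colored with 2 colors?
The clique on vertices [0, 1, 2, 11] has size 4 > 2, so it alone needs 4 colors.

No, G is not 2-colorable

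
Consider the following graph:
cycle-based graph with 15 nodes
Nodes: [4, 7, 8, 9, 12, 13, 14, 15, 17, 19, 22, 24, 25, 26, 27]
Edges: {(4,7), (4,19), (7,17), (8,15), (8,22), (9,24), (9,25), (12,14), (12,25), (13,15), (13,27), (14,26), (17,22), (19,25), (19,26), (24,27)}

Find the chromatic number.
χ(G) = 3

Clique number ω(G) = 2 (lower bound: χ ≥ ω).
Odd cycle [26, 14, 12, 25, 19] needs 3 colors (χ ≥ 3).
The coloring below uses 3 colors, so χ(G) = 3.
A valid 3-coloring: color 1: [7, 9, 14, 15, 19, 22, 27]; color 2: [4, 8, 13, 17, 24, 25, 26]; color 3: [12].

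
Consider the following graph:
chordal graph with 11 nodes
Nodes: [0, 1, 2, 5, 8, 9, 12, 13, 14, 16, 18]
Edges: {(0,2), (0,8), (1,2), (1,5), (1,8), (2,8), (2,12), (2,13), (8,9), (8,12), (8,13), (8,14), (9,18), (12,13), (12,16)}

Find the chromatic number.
χ(G) = 4

Clique number ω(G) = 4 (lower bound: χ ≥ ω).
The clique on [2, 8, 12, 13] has size 4, forcing χ ≥ 4, and the coloring below uses 4 colors, so χ(G) = 4.
A valid 4-coloring: color 1: [5, 8, 16, 18]; color 2: [2, 9, 14]; color 3: [0, 1, 12]; color 4: [13].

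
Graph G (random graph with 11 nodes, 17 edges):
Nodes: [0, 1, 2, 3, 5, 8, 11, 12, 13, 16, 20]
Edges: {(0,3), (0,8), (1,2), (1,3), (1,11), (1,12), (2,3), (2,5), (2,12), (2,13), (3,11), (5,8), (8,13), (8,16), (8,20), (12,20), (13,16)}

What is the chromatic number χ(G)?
Clique number ω(G) = 3 (lower bound: χ ≥ ω).
The clique on [1, 2, 3] has size 3, forcing χ ≥ 3, and the coloring below uses 3 colors, so χ(G) = 3.
A valid 3-coloring: color 1: [2, 8, 11]; color 2: [3, 5, 12, 13]; color 3: [0, 1, 16, 20].

χ(G) = 3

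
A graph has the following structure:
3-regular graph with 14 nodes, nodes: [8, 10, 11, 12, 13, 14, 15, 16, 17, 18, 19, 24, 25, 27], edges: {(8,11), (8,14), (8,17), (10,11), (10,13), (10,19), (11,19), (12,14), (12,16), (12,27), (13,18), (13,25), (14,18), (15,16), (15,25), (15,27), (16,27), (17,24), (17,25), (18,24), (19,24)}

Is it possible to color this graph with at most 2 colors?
No, G is not 2-colorable

The clique on vertices [10, 11, 19] has size 3 > 2, so it alone needs 3 colors.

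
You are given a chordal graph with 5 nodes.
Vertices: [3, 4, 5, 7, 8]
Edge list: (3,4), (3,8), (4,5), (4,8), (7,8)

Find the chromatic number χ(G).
χ(G) = 3

Clique number ω(G) = 3 (lower bound: χ ≥ ω).
The clique on [3, 4, 8] has size 3, forcing χ ≥ 3, and the coloring below uses 3 colors, so χ(G) = 3.
A valid 3-coloring: color 1: [5, 8]; color 2: [4, 7]; color 3: [3].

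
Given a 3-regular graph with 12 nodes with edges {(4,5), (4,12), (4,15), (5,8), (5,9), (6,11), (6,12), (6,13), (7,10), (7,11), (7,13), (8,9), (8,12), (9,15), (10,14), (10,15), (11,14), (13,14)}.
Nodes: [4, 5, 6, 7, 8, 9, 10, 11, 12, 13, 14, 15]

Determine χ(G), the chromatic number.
χ(G) = 3

Clique number ω(G) = 3 (lower bound: χ ≥ ω).
The clique on [5, 8, 9] has size 3, forcing χ ≥ 3, and the coloring below uses 3 colors, so χ(G) = 3.
A valid 3-coloring: color 1: [9, 10, 11, 12, 13]; color 2: [5, 6, 7, 14, 15]; color 3: [4, 8].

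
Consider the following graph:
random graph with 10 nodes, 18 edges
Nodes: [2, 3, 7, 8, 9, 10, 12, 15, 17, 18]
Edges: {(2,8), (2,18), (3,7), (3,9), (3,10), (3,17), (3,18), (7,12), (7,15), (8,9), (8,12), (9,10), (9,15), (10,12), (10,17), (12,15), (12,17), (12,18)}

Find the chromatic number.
Clique number ω(G) = 3 (lower bound: χ ≥ ω).
The clique on [3, 9, 10] has size 3, forcing χ ≥ 3, and the coloring below uses 3 colors, so χ(G) = 3.
A valid 3-coloring: color 1: [2, 3, 12]; color 2: [8, 10, 15, 18]; color 3: [7, 9, 17].

χ(G) = 3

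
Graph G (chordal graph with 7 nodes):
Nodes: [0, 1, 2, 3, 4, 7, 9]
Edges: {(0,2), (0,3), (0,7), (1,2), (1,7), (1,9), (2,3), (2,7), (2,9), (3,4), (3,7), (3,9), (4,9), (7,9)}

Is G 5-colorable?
Yes, G is 5-colorable

A valid 5-coloring: color 1: [0, 9]; color 2: [1, 3]; color 3: [2, 4]; color 4: [7].
(χ(G) = 4 ≤ 5.)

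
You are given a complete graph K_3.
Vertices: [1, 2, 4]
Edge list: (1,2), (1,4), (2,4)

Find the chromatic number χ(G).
Clique number ω(G) = 3 (lower bound: χ ≥ ω).
The clique on [1, 2, 4] has size 3, forcing χ ≥ 3, and the coloring below uses 3 colors, so χ(G) = 3.
A valid 3-coloring: color 1: [1]; color 2: [2]; color 3: [4].

χ(G) = 3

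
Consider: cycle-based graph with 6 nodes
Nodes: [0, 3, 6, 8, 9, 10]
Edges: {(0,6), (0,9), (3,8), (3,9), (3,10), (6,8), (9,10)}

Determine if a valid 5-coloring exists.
Yes, G is 5-colorable

A valid 5-coloring: color 1: [8, 9]; color 2: [3, 6]; color 3: [0, 10].
(χ(G) = 3 ≤ 5.)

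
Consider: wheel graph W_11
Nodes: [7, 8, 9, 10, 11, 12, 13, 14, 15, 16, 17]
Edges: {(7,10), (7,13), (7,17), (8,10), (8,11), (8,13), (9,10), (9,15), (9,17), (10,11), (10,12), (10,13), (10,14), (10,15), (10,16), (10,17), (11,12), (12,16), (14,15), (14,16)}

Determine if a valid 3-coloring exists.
A valid 3-coloring: color 1: [10]; color 2: [11, 13, 15, 16, 17]; color 3: [7, 8, 9, 12, 14].
(χ(G) = 3 ≤ 3.)

Yes, G is 3-colorable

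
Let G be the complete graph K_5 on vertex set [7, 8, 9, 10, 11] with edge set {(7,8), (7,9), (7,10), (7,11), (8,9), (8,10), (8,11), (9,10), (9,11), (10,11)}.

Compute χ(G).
Clique number ω(G) = 5 (lower bound: χ ≥ ω).
The clique on [7, 8, 9, 10, 11] has size 5, forcing χ ≥ 5, and the coloring below uses 5 colors, so χ(G) = 5.
A valid 5-coloring: color 1: [11]; color 2: [8]; color 3: [10]; color 4: [9]; color 5: [7].

χ(G) = 5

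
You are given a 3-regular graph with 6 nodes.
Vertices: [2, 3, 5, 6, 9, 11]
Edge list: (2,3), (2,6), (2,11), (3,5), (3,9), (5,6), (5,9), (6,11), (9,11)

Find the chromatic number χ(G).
Clique number ω(G) = 3 (lower bound: χ ≥ ω).
The clique on [3, 5, 9] has size 3, forcing χ ≥ 3, and the coloring below uses 3 colors, so χ(G) = 3.
A valid 3-coloring: color 1: [2, 5]; color 2: [6, 9]; color 3: [3, 11].

χ(G) = 3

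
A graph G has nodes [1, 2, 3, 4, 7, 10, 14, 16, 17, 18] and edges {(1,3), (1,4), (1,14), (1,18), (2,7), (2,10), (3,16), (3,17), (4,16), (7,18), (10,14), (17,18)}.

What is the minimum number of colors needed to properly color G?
Clique number ω(G) = 2 (lower bound: χ ≥ ω).
The graph is bipartite (no odd cycle), so 2 colors suffice: χ(G) = 2.
A valid 2-coloring: color 1: [1, 7, 10, 16, 17]; color 2: [2, 3, 4, 14, 18].

χ(G) = 2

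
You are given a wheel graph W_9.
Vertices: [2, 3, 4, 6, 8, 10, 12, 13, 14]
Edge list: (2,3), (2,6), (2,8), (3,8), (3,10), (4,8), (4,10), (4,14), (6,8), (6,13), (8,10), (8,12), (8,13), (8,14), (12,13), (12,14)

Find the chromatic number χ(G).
Clique number ω(G) = 3 (lower bound: χ ≥ ω).
The clique on [2, 3, 8] has size 3, forcing χ ≥ 3, and the coloring below uses 3 colors, so χ(G) = 3.
A valid 3-coloring: color 1: [8]; color 2: [2, 10, 13, 14]; color 3: [3, 4, 6, 12].

χ(G) = 3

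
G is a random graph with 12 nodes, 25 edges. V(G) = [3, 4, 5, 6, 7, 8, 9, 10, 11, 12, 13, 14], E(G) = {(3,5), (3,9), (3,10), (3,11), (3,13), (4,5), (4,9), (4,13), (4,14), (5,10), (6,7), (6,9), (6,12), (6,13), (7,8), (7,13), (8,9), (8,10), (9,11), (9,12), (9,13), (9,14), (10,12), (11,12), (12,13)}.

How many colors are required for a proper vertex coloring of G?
Clique number ω(G) = 4 (lower bound: χ ≥ ω).
The clique on [6, 9, 12, 13] has size 4, forcing χ ≥ 4, and the coloring below uses 4 colors, so χ(G) = 4.
A valid 4-coloring: color 1: [7, 9, 10]; color 2: [5, 8, 11, 13, 14]; color 3: [3, 4, 12]; color 4: [6].

χ(G) = 4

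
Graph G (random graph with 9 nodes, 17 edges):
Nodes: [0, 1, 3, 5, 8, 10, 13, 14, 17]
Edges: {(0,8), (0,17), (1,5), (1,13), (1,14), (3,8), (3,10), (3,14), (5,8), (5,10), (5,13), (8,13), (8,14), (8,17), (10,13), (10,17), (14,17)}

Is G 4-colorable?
A valid 4-coloring: color 1: [1, 8, 10]; color 2: [3, 5, 17]; color 3: [0, 13, 14].
(χ(G) = 3 ≤ 4.)

Yes, G is 4-colorable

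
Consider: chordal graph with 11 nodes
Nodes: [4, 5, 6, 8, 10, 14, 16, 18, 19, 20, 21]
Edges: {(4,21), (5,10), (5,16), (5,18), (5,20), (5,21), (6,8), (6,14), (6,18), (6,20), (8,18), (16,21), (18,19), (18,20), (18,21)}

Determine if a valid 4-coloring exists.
A valid 4-coloring: color 1: [4, 10, 14, 16, 18]; color 2: [5, 6, 19]; color 3: [8, 20, 21].
(χ(G) = 3 ≤ 4.)

Yes, G is 4-colorable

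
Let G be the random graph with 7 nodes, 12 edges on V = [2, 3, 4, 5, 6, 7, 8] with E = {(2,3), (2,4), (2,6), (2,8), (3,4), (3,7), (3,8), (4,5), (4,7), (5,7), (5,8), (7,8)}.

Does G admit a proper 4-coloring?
Yes, G is 4-colorable

A valid 4-coloring: color 1: [2, 7]; color 2: [4, 6, 8]; color 3: [3, 5].
(χ(G) = 3 ≤ 4.)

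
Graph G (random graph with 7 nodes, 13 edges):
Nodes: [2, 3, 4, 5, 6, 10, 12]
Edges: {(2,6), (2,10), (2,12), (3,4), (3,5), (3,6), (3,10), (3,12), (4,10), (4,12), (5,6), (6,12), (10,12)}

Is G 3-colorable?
The clique on vertices [3, 4, 10, 12] has size 4 > 3, so it alone needs 4 colors.

No, G is not 3-colorable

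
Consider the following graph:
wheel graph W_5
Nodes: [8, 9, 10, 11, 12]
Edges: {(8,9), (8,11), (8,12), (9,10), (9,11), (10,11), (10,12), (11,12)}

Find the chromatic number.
χ(G) = 3

Clique number ω(G) = 3 (lower bound: χ ≥ ω).
The clique on [8, 9, 11] has size 3, forcing χ ≥ 3, and the coloring below uses 3 colors, so χ(G) = 3.
A valid 3-coloring: color 1: [11]; color 2: [8, 10]; color 3: [9, 12].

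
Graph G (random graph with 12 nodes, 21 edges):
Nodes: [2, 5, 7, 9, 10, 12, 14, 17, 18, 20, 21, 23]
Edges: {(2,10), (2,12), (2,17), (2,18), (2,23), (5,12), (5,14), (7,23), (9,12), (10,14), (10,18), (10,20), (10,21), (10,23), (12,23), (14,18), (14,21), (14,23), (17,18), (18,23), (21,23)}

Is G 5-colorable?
Yes, G is 5-colorable

A valid 5-coloring: color 1: [5, 9, 17, 20, 23]; color 2: [7, 10, 12]; color 3: [18, 21]; color 4: [2, 14].
(χ(G) = 4 ≤ 5.)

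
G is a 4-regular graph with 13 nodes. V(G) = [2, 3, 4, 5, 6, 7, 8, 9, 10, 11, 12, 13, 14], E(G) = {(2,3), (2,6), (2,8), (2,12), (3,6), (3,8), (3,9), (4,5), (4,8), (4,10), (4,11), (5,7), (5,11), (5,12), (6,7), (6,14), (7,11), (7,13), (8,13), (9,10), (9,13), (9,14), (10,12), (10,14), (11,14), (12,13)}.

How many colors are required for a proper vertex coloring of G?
Clique number ω(G) = 3 (lower bound: χ ≥ ω).
The clique on [2, 3, 8] has size 3, forcing χ ≥ 3, and the coloring below uses 3 colors, so χ(G) = 3.
A valid 3-coloring: color 1: [2, 5, 10, 13]; color 2: [6, 8, 9, 11, 12]; color 3: [3, 4, 7, 14].

χ(G) = 3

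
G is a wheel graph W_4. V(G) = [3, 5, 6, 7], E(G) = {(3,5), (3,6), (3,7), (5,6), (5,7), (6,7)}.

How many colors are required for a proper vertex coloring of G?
Clique number ω(G) = 4 (lower bound: χ ≥ ω).
The clique on [3, 5, 6, 7] has size 4, forcing χ ≥ 4, and the coloring below uses 4 colors, so χ(G) = 4.
A valid 4-coloring: color 1: [5]; color 2: [3]; color 3: [7]; color 4: [6].

χ(G) = 4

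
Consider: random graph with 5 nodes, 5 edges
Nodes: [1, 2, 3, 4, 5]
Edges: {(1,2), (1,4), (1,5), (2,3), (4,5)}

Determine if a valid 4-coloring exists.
A valid 4-coloring: color 1: [1, 3]; color 2: [2, 4]; color 3: [5].
(χ(G) = 3 ≤ 4.)

Yes, G is 4-colorable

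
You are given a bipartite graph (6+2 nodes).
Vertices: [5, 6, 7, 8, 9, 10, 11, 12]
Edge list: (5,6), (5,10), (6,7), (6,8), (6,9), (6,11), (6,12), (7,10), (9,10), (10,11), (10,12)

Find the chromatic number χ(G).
χ(G) = 2

Clique number ω(G) = 2 (lower bound: χ ≥ ω).
The graph is bipartite (no odd cycle), so 2 colors suffice: χ(G) = 2.
A valid 2-coloring: color 1: [6, 10]; color 2: [5, 7, 8, 9, 11, 12].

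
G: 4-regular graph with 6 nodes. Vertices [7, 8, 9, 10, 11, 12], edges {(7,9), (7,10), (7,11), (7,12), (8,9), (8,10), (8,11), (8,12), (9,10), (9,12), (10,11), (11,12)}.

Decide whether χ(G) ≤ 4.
A valid 4-coloring: color 1: [7, 8]; color 2: [9, 11]; color 3: [10, 12].
(χ(G) = 3 ≤ 4.)

Yes, G is 4-colorable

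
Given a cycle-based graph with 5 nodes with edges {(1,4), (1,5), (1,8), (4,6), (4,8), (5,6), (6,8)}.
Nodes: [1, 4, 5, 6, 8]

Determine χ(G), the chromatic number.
χ(G) = 3

Clique number ω(G) = 3 (lower bound: χ ≥ ω).
The clique on [1, 4, 8] has size 3, forcing χ ≥ 3, and the coloring below uses 3 colors, so χ(G) = 3.
A valid 3-coloring: color 1: [4, 5]; color 2: [1, 6]; color 3: [8].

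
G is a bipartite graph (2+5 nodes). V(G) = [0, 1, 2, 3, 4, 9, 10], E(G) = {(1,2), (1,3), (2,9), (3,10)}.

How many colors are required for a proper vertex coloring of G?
Clique number ω(G) = 2 (lower bound: χ ≥ ω).
The graph is bipartite (no odd cycle), so 2 colors suffice: χ(G) = 2.
A valid 2-coloring: color 1: [0, 2, 3, 4]; color 2: [1, 9, 10].

χ(G) = 2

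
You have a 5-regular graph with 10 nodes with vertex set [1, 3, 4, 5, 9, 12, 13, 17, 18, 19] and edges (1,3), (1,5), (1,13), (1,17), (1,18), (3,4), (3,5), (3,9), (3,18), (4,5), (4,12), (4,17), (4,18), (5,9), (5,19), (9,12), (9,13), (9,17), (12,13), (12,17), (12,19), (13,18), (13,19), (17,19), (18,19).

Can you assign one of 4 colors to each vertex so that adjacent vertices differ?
A valid 4-coloring: color 1: [1, 4, 9, 19]; color 2: [3, 13, 17]; color 3: [5, 12, 18].
(χ(G) = 3 ≤ 4.)

Yes, G is 4-colorable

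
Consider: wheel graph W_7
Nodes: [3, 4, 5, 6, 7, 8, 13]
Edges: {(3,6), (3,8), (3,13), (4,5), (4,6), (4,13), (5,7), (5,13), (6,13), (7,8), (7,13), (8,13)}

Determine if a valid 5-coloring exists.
Yes, G is 5-colorable

A valid 5-coloring: color 1: [13]; color 2: [3, 4, 7]; color 3: [5, 6, 8].
(χ(G) = 3 ≤ 5.)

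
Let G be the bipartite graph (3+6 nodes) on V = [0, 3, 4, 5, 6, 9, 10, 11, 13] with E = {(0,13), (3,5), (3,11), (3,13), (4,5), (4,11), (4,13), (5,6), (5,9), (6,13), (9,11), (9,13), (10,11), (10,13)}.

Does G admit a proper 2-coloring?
Yes, G is 2-colorable

A valid 2-coloring: color 1: [5, 11, 13]; color 2: [0, 3, 4, 6, 9, 10].
(χ(G) = 2 ≤ 2.)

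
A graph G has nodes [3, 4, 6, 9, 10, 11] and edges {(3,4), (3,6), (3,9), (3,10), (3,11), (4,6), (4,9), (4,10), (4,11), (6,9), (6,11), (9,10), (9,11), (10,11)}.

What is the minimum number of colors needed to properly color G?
χ(G) = 5

Clique number ω(G) = 5 (lower bound: χ ≥ ω).
The clique on [3, 4, 9, 10, 11] has size 5, forcing χ ≥ 5, and the coloring below uses 5 colors, so χ(G) = 5.
A valid 5-coloring: color 1: [4]; color 2: [3]; color 3: [9]; color 4: [11]; color 5: [6, 10].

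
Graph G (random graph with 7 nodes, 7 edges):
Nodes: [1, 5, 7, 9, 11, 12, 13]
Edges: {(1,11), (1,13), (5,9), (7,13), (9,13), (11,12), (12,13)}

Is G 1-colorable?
Edge (9,13) forces its endpoints to differ, so 1 color is not enough.

No, G is not 1-colorable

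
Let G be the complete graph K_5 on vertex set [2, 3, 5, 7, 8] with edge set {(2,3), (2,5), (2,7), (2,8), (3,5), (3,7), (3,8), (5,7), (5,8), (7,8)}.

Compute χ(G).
Clique number ω(G) = 5 (lower bound: χ ≥ ω).
The clique on [2, 3, 5, 7, 8] has size 5, forcing χ ≥ 5, and the coloring below uses 5 colors, so χ(G) = 5.
A valid 5-coloring: color 1: [2]; color 2: [3]; color 3: [5]; color 4: [8]; color 5: [7].

χ(G) = 5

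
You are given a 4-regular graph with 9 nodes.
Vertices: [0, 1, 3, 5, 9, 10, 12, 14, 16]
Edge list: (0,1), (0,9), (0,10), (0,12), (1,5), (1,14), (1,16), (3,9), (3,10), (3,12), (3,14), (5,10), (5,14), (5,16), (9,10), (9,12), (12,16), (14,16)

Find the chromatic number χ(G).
χ(G) = 4

Clique number ω(G) = 4 (lower bound: χ ≥ ω).
The clique on [1, 5, 14, 16] has size 4, forcing χ ≥ 4, and the coloring below uses 4 colors, so χ(G) = 4.
A valid 4-coloring: color 1: [0, 3, 5]; color 2: [1, 10, 12]; color 3: [9, 16]; color 4: [14].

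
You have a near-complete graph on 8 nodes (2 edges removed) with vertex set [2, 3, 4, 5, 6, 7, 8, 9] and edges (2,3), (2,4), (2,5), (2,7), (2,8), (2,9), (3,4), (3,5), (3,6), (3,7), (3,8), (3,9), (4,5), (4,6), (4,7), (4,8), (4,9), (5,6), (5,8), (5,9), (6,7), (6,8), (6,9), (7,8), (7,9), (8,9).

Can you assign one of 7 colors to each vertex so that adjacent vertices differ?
Yes, G is 7-colorable

A valid 7-coloring: color 1: [3]; color 2: [4]; color 3: [8]; color 4: [9]; color 5: [5, 7]; color 6: [2, 6].
(χ(G) = 6 ≤ 7.)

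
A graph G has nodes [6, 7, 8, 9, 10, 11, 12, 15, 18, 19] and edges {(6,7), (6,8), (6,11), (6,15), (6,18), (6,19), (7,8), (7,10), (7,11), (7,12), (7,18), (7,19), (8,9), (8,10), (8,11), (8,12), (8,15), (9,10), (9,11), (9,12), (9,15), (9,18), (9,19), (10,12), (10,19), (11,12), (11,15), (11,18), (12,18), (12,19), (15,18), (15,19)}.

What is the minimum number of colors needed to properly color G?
χ(G) = 5

Clique number ω(G) = 4 (lower bound: χ ≥ ω).
Odd cycle [6, 7, 12, 9, 15] needs 3 colors (χ ≥ 3).
Vertex 11 is adjacent to every vertex of [6, 7, 9, 12, 15], which already need 3 colors among themselves, so 11 needs a new color (χ ≥ 4).
Vertex 8 is adjacent to every vertex of [6, 7, 9, 11, 12, 15], which already need 4 colors among themselves, so 8 needs a new color (χ ≥ 5).
The coloring below uses 5 colors, so χ(G) = 5.
A valid 5-coloring: color 1: [7, 9]; color 2: [12, 15]; color 3: [11, 19]; color 4: [8, 18]; color 5: [6, 10].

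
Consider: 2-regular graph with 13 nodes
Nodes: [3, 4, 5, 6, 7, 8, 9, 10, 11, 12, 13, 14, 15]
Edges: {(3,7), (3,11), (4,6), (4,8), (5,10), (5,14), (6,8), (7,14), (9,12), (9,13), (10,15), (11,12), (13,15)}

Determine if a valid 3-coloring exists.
A valid 3-coloring: color 1: [4, 5, 7, 9, 11, 15]; color 2: [3, 6, 10, 12, 13, 14]; color 3: [8].
(χ(G) = 3 ≤ 3.)

Yes, G is 3-colorable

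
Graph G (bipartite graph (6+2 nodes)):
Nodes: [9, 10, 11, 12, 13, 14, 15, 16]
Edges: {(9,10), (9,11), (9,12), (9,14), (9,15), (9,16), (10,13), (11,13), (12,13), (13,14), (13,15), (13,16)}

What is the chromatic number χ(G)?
χ(G) = 2

Clique number ω(G) = 2 (lower bound: χ ≥ ω).
The graph is bipartite (no odd cycle), so 2 colors suffice: χ(G) = 2.
A valid 2-coloring: color 1: [9, 13]; color 2: [10, 11, 12, 14, 15, 16].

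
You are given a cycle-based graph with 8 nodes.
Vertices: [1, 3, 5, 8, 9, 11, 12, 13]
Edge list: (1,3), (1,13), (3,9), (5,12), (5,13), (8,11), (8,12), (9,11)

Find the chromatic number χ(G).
χ(G) = 2

Clique number ω(G) = 2 (lower bound: χ ≥ ω).
The graph is bipartite (no odd cycle), so 2 colors suffice: χ(G) = 2.
A valid 2-coloring: color 1: [3, 11, 12, 13]; color 2: [1, 5, 8, 9].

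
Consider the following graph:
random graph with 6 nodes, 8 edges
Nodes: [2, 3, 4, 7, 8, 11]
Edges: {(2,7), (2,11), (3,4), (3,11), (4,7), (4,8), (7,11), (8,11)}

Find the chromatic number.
χ(G) = 3

Clique number ω(G) = 3 (lower bound: χ ≥ ω).
The clique on [2, 7, 11] has size 3, forcing χ ≥ 3, and the coloring below uses 3 colors, so χ(G) = 3.
A valid 3-coloring: color 1: [4, 11]; color 2: [3, 7, 8]; color 3: [2].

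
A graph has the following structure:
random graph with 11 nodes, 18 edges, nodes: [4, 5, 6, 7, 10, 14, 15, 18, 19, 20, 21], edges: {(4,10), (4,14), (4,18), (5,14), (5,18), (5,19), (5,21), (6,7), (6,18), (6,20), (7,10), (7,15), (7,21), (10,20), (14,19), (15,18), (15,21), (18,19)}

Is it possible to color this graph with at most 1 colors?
The clique on vertices [7, 15, 21] has size 3 > 1, so it alone needs 3 colors.

No, G is not 1-colorable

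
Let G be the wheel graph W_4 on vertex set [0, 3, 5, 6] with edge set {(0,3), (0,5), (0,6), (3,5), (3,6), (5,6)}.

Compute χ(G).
χ(G) = 4

Clique number ω(G) = 4 (lower bound: χ ≥ ω).
The clique on [0, 3, 5, 6] has size 4, forcing χ ≥ 4, and the coloring below uses 4 colors, so χ(G) = 4.
A valid 4-coloring: color 1: [0]; color 2: [5]; color 3: [6]; color 4: [3].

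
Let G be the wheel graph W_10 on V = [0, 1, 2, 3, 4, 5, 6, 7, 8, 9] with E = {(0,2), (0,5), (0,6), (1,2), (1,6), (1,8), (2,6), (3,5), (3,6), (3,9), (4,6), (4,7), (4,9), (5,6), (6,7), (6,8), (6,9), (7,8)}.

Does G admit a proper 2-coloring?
No, G is not 2-colorable

The clique on vertices [0, 2, 6] has size 3 > 2, so it alone needs 3 colors.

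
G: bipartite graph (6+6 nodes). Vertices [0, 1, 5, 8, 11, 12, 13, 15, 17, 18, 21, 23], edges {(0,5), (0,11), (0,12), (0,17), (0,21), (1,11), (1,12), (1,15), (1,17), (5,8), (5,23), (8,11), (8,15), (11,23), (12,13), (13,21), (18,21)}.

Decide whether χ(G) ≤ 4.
A valid 4-coloring: color 1: [0, 1, 8, 13, 18, 23]; color 2: [5, 11, 12, 15, 17, 21].
(χ(G) = 2 ≤ 4.)

Yes, G is 4-colorable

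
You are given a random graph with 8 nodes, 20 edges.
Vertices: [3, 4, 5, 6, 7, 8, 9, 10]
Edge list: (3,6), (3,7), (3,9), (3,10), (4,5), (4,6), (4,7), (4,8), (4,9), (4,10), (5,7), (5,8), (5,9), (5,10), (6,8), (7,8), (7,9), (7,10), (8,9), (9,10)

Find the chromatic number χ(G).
Clique number ω(G) = 5 (lower bound: χ ≥ ω).
The clique on [4, 5, 7, 8, 9] has size 5, forcing χ ≥ 5, and the coloring below uses 5 colors, so χ(G) = 5.
A valid 5-coloring: color 1: [3, 4]; color 2: [6, 9]; color 3: [7]; color 4: [8, 10]; color 5: [5].

χ(G) = 5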